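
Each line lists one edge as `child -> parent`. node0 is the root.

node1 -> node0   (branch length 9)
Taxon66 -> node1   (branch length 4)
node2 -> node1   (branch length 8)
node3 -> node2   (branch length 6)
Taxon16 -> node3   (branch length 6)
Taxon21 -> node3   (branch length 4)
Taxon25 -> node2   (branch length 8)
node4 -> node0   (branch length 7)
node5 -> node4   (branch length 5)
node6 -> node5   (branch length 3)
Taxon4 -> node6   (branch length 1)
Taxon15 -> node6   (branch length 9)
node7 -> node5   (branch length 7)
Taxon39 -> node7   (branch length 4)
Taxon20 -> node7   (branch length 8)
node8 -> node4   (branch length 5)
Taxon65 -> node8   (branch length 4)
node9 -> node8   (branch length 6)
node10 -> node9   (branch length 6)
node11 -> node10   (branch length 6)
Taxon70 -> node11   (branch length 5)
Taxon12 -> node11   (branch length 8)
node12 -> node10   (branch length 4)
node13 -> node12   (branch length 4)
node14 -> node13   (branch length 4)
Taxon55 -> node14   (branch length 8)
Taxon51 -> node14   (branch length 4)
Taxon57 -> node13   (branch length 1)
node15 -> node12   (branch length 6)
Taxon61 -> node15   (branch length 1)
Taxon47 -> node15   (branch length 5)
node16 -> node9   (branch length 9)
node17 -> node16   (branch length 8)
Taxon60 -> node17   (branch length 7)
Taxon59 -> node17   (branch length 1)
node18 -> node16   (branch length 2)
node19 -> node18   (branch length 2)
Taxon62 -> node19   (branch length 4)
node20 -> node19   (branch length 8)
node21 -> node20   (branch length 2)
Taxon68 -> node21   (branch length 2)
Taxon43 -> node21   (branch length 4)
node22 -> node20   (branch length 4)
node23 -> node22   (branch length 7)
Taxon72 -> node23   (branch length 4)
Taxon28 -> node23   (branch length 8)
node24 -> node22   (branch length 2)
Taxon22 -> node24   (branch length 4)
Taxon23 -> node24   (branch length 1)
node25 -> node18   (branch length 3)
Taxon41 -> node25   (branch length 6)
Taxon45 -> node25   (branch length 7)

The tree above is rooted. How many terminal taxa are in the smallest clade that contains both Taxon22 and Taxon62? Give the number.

7

The MRCA of Taxon22 and Taxon62 is the node subtending (Taxon62,((Taxon68,Taxon43),((Taxon72,Taxon28),(Taxon22,Taxon23)))).
That clade contains 7 terminal taxa: Taxon22, Taxon23, Taxon28, Taxon43, Taxon62, Taxon68, Taxon72.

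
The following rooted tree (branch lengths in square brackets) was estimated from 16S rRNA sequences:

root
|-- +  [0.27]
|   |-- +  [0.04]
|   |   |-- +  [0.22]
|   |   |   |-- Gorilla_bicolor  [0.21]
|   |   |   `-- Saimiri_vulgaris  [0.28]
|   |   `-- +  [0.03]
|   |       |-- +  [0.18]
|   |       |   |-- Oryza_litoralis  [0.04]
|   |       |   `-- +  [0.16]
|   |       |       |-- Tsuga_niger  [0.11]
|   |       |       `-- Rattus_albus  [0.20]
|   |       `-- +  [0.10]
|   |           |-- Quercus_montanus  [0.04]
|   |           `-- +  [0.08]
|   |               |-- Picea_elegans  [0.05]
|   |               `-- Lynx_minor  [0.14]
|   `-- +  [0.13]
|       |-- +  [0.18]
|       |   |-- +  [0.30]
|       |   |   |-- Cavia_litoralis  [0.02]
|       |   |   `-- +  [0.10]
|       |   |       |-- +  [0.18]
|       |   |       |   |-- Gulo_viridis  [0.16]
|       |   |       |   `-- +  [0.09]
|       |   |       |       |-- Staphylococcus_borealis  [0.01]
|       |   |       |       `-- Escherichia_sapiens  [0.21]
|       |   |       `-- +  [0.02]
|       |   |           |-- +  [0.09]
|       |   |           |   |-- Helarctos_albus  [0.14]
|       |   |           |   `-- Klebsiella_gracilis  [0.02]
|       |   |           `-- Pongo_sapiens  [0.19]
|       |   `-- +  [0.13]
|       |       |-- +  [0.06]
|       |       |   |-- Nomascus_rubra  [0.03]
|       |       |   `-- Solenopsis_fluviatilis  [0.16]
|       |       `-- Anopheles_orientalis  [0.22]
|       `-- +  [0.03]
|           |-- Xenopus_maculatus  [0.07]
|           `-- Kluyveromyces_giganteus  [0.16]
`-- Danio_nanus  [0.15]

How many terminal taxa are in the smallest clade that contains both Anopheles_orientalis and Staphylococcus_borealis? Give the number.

The MRCA of Anopheles_orientalis and Staphylococcus_borealis is the node subtending ((Cavia_litoralis,((Gulo_viridis,(Staphylococcus_borealis,Escherichia_sapiens)),((Helarctos_albus,Klebsiella_gracilis),Pongo_sapiens))),((Nomascus_rubra,Solenopsis_fluviatilis),Anopheles_orientalis)).
That clade contains 10 terminal taxa: Anopheles_orientalis, Cavia_litoralis, Escherichia_sapiens, Gulo_viridis, Helarctos_albus, Klebsiella_gracilis, Nomascus_rubra, Pongo_sapiens, Solenopsis_fluviatilis, Staphylococcus_borealis.

10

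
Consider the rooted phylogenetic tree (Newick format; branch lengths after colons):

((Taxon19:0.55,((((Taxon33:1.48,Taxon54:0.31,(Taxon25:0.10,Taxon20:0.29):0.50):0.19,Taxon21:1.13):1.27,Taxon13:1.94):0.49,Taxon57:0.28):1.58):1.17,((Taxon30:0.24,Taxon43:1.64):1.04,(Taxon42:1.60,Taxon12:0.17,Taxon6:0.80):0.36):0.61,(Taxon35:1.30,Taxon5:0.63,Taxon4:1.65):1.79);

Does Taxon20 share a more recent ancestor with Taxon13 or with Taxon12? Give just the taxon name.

Taxon13

The MRCA of Taxon20 and Taxon13 subtends (((Taxon33,Taxon54,(Taxon25,Taxon20)),Taxon21),Taxon13) (6 taxa).
The MRCA of Taxon20 and Taxon12 is the root, subtending the entire tree (16 taxa).
The first is nested inside the second, so Taxon20 shares a more recent common ancestor with Taxon13.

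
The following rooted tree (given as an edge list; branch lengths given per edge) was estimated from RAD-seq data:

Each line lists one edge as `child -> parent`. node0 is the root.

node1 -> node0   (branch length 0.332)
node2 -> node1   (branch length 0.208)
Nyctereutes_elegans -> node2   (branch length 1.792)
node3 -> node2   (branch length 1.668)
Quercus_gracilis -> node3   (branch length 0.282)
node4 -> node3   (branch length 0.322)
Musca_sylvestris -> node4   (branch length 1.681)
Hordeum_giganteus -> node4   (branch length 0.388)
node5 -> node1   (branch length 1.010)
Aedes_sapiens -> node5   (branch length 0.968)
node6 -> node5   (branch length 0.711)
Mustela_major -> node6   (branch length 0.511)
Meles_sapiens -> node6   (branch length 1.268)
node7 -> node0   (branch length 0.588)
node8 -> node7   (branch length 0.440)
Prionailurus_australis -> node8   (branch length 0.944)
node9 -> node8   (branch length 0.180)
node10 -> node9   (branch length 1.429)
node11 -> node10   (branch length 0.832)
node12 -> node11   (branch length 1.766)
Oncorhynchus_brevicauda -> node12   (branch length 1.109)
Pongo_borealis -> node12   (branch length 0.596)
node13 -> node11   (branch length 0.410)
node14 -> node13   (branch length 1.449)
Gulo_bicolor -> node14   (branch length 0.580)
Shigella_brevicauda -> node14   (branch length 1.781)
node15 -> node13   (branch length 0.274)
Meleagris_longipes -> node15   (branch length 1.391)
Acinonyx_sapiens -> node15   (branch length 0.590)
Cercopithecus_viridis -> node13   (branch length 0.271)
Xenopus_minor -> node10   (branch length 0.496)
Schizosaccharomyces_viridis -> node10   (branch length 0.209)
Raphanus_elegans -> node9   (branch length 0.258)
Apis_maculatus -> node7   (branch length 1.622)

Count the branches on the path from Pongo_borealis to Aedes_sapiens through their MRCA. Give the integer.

10

The MRCA of Pongo_borealis and Aedes_sapiens is the root of the tree.
From Pongo_borealis up to that node: 7 branches. From Aedes_sapiens up to the same node: 3 branches. Total: 7 + 3 = 10.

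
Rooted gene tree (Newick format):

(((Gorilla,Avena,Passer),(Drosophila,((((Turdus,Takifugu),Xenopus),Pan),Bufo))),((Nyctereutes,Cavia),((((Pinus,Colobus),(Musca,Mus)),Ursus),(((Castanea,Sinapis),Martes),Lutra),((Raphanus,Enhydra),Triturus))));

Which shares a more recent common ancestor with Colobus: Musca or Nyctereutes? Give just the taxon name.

The MRCA of Colobus and Musca subtends ((Pinus,Colobus),(Musca,Mus)) (4 taxa).
The MRCA of Colobus and Nyctereutes subtends ((Nyctereutes,Cavia),((((Pinus,Colobus),(Musca,Mus)),Ursus),(((Castanea,Sinapis),Martes),Lutra),((Raphanus,Enhydra),Triturus))) (14 taxa).
The first is nested inside the second, so Colobus shares a more recent common ancestor with Musca.

Musca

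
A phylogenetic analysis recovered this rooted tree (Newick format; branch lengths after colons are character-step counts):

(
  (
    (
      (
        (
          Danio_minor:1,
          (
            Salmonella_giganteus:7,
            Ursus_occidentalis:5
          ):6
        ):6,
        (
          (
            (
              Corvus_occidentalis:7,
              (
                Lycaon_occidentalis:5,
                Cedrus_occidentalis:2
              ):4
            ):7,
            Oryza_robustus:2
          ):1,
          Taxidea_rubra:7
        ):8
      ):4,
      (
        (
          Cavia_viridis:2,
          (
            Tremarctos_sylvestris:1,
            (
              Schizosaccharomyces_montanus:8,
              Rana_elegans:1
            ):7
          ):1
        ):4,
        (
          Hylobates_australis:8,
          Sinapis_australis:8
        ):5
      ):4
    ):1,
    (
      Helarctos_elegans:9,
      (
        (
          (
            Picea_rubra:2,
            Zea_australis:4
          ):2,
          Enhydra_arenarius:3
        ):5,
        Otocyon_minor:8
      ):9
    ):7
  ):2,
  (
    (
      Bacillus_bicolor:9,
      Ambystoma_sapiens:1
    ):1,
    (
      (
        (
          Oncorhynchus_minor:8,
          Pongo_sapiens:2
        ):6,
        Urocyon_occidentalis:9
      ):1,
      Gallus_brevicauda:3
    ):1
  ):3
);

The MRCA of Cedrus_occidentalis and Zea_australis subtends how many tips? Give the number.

The MRCA of Cedrus_occidentalis and Zea_australis is the node subtending ((((Danio_minor,(Salmonella_giganteus,Ursus_occidentalis)),(((Corvus_occidentalis,(Lycaon_occidentalis,Cedrus_occidentalis)),Oryza_robustus),Taxidea_rubra)),((Cavia_viridis,(Tremarctos_sylvestris,(Schizosaccharomyces_montanus,Rana_elegans))),(Hylobates_australis,Sinapis_australis))),(Helarctos_elegans,(((Picea_rubra,Zea_australis),Enhydra_arenarius),Otocyon_minor))).
That clade contains 19 terminal taxa: Cavia_viridis, Cedrus_occidentalis, Corvus_occidentalis, Danio_minor, Enhydra_arenarius, Helarctos_elegans, Hylobates_australis, Lycaon_occidentalis, Oryza_robustus, Otocyon_minor, Picea_rubra, Rana_elegans, Salmonella_giganteus, Schizosaccharomyces_montanus, Sinapis_australis, Taxidea_rubra, Tremarctos_sylvestris, Ursus_occidentalis, Zea_australis.

19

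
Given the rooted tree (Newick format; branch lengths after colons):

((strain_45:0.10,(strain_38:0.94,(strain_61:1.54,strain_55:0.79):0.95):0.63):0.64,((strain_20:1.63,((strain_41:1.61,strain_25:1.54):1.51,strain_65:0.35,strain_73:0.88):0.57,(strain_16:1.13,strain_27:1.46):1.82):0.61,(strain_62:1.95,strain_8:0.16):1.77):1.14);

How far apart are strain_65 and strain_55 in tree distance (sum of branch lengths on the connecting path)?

5.68

The path runs strain_65 → … → MRCA → … → strain_55; the MRCA is the root of the tree.
Branch lengths along that path: 0.35 + 0.57 + 0.61 + 1.14 + 0.64 + 0.63 + 0.95 + 0.79 = 5.68.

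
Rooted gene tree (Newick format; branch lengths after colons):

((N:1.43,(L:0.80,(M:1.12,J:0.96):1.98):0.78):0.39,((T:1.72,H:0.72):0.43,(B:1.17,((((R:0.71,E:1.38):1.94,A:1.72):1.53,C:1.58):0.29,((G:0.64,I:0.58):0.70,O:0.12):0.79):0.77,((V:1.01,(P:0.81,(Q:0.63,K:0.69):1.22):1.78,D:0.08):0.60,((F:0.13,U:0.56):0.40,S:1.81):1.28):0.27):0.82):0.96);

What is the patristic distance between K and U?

6.53

The path runs K → … → MRCA → … → U; the MRCA is the node subtending ((V,(P,(Q,K)),D),((F,U),S)).
Branch lengths along that path: 0.69 + 1.22 + 1.78 + 0.60 + 1.28 + 0.40 + 0.56 = 6.53.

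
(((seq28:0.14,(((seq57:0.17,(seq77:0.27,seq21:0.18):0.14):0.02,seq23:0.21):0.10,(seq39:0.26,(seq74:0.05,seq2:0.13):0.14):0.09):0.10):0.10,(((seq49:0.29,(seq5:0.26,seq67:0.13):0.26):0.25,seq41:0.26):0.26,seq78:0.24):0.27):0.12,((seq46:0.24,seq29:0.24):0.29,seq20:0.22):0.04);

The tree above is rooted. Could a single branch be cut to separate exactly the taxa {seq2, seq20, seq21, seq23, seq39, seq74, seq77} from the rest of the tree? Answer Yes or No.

No

The MRCA of the listed taxa is the root, so the smallest clade containing them is the whole tree.
That clade also contains seq28, seq29, seq41, seq46, seq49, seq5, seq57, seq67, seq78, which are not in the proposed group, so the group is not monophyletic.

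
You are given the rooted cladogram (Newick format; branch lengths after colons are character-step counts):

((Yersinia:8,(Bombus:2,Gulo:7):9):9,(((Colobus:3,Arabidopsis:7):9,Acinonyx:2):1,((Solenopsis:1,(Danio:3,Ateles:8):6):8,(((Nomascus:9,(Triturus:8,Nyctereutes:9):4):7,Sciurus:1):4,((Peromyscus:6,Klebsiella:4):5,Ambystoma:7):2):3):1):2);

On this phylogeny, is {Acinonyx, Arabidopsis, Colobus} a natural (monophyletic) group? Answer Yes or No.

Yes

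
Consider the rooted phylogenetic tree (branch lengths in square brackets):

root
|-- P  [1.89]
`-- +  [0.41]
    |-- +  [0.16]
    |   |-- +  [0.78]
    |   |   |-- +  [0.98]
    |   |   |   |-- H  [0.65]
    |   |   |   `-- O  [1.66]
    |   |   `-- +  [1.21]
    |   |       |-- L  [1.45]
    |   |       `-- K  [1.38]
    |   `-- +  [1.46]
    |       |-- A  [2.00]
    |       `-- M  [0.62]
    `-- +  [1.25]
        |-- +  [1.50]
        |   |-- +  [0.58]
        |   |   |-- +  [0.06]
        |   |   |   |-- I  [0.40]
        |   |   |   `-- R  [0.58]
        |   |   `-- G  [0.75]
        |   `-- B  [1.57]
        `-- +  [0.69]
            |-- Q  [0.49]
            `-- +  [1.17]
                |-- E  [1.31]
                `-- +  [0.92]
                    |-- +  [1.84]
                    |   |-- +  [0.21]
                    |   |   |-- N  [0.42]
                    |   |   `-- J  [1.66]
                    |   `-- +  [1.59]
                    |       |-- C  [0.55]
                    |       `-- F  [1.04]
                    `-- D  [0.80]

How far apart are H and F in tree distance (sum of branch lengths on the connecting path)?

11.07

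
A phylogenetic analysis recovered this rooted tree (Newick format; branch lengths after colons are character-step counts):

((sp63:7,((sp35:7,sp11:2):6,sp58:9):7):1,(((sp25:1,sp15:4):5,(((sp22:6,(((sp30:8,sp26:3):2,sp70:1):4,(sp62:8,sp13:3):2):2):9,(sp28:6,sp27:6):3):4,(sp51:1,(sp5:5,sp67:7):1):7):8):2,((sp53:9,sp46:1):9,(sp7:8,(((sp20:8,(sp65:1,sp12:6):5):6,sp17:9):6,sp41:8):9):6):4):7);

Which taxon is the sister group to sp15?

sp25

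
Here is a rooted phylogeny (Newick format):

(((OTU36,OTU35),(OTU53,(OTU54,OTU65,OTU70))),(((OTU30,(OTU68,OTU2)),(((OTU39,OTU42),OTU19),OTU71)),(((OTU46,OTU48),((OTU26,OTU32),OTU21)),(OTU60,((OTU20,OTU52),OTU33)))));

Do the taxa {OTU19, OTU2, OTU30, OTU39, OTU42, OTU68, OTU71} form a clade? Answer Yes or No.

The most recent common ancestor of these taxa subtends ((OTU30,(OTU68,OTU2)),(((OTU39,OTU42),OTU19),OTU71)).
That clade has exactly 7 tips — every listed taxon and nothing else — so the group is monophyletic.

Yes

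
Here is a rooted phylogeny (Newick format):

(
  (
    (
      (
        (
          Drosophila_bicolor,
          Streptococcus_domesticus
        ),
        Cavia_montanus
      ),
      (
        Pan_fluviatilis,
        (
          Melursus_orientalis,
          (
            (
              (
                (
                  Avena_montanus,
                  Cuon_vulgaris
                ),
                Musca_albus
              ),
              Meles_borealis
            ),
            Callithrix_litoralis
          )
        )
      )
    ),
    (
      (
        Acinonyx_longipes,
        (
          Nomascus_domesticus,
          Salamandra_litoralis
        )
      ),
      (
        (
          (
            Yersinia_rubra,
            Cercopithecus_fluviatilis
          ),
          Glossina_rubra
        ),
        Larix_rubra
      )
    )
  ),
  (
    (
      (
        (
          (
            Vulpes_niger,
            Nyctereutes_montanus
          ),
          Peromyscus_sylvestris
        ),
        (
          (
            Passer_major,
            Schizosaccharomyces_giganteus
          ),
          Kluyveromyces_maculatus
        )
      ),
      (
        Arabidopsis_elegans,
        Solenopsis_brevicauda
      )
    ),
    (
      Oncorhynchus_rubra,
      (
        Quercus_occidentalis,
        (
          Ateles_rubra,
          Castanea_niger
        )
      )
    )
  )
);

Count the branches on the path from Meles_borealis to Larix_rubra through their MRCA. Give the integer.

9

The MRCA of Meles_borealis and Larix_rubra is the node subtending ((((Drosophila_bicolor,Streptococcus_domesticus),Cavia_montanus),(Pan_fluviatilis,(Melursus_orientalis,((((Avena_montanus,Cuon_vulgaris),Musca_albus),Meles_borealis),Callithrix_litoralis)))),((Acinonyx_longipes,(Nomascus_domesticus,Salamandra_litoralis)),(((Yersinia_rubra,Cercopithecus_fluviatilis),Glossina_rubra),Larix_rubra))).
From Meles_borealis up to that node: 6 branches. From Larix_rubra up to the same node: 3 branches. Total: 6 + 3 = 9.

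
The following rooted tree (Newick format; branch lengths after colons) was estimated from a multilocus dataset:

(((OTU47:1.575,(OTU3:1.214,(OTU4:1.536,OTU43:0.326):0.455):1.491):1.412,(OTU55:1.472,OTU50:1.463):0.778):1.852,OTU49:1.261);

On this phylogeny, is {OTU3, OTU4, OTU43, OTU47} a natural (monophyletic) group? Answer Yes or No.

The most recent common ancestor of these taxa subtends (OTU47,(OTU3,(OTU4,OTU43))).
That clade has exactly 4 tips — every listed taxon and nothing else — so the group is monophyletic.

Yes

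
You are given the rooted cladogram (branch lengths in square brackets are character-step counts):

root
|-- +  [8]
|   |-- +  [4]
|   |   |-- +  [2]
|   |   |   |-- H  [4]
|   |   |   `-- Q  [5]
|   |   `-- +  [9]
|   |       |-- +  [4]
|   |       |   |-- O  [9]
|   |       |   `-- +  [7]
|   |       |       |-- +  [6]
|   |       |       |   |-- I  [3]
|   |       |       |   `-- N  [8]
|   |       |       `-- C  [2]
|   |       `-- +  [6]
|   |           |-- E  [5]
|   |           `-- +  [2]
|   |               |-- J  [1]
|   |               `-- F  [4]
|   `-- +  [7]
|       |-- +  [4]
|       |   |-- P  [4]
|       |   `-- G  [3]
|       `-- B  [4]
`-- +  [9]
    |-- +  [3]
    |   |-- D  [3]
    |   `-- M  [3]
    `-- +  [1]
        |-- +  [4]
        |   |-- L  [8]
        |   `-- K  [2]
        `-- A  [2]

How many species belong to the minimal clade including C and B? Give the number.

The MRCA of C and B is the node subtending (((H,Q),((O,((I,N),C)),(E,(J,F)))),((P,G),B)).
That clade contains 12 terminal taxa: B, C, E, F, G, H, I, J, N, O, P, Q.

12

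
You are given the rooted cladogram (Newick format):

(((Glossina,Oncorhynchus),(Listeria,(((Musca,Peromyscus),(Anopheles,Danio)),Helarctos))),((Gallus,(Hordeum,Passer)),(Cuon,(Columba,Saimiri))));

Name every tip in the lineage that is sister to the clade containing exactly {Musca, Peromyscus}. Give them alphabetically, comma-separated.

The clade containing exactly {Musca, Peromyscus} attaches to the tree at the node subtending ((Musca,Peromyscus),(Anopheles,Danio)).
The other lineage descending from that same node — the sister group — is (Anopheles,Danio); its 2 tips in alphabetical order are the answer.

Anopheles, Danio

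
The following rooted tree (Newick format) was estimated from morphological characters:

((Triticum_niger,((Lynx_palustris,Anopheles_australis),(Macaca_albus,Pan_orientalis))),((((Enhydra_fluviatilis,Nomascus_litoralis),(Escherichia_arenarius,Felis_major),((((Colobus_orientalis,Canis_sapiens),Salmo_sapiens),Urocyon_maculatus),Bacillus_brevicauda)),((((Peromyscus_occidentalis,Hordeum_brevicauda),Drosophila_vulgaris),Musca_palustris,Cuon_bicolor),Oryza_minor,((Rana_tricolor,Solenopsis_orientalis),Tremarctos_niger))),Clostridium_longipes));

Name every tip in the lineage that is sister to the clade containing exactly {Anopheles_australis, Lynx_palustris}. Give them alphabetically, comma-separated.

Macaca_albus, Pan_orientalis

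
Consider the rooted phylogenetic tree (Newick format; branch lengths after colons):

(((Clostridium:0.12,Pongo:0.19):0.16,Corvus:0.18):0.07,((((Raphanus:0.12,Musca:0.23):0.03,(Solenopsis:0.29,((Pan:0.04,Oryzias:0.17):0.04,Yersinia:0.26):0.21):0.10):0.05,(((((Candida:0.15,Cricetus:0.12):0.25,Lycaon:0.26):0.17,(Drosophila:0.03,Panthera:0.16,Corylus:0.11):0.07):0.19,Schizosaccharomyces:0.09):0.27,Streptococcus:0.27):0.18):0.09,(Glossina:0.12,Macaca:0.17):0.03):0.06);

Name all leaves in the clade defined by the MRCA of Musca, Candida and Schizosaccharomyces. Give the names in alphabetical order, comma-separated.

Candida, Corylus, Cricetus, Drosophila, Lycaon, Musca, Oryzias, Pan, Panthera, Raphanus, Schizosaccharomyces, Solenopsis, Streptococcus, Yersinia

Tracing Musca: it sits inside (Raphanus,Musca).
Tracing Candida: it sits inside (Candida,Cricetus).
Tracing Schizosaccharomyces: it sits inside ((((Candida,Cricetus),Lycaon),(Drosophila,Panthera,Corylus)),Schizosaccharomyces).
The smallest clade enclosing all 3 is (((Raphanus,Musca),(Solenopsis,((Pan,Oryzias),Yersinia))),(((((Candida,Cricetus),Lycaon),(Drosophila,Panthera,Corylus)),Schizosaccharomyces),Streptococcus)); the answer is its 14 terminal taxa in alphabetical order.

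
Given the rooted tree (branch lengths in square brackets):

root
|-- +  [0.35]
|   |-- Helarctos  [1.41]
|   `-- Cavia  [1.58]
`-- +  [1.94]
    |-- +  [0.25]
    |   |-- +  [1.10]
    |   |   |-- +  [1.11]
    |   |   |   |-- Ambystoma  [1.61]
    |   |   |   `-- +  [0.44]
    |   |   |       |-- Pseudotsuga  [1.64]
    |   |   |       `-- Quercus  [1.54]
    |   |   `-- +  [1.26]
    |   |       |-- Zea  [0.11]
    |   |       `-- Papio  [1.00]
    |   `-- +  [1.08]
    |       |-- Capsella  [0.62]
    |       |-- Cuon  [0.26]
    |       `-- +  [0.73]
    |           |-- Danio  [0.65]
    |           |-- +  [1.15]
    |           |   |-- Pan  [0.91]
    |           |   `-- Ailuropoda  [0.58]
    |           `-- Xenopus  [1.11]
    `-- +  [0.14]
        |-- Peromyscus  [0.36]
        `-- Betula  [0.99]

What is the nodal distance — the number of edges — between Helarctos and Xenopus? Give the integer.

The MRCA of Helarctos and Xenopus is the root of the tree.
From Helarctos up to that node: 2 branches. From Xenopus up to the same node: 5 branches. Total: 2 + 5 = 7.

7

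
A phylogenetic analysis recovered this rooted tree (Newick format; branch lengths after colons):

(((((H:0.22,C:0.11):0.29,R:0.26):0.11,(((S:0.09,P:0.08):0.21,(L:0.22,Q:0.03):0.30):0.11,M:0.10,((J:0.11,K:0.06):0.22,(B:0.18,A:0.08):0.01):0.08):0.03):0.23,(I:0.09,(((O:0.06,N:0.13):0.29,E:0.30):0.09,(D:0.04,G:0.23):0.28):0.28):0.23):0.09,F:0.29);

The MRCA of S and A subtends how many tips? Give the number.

The MRCA of S and A is the node subtending (((S,P),(L,Q)),M,((J,K),(B,A))).
That clade contains 9 terminal taxa: A, B, J, K, L, M, P, Q, S.

9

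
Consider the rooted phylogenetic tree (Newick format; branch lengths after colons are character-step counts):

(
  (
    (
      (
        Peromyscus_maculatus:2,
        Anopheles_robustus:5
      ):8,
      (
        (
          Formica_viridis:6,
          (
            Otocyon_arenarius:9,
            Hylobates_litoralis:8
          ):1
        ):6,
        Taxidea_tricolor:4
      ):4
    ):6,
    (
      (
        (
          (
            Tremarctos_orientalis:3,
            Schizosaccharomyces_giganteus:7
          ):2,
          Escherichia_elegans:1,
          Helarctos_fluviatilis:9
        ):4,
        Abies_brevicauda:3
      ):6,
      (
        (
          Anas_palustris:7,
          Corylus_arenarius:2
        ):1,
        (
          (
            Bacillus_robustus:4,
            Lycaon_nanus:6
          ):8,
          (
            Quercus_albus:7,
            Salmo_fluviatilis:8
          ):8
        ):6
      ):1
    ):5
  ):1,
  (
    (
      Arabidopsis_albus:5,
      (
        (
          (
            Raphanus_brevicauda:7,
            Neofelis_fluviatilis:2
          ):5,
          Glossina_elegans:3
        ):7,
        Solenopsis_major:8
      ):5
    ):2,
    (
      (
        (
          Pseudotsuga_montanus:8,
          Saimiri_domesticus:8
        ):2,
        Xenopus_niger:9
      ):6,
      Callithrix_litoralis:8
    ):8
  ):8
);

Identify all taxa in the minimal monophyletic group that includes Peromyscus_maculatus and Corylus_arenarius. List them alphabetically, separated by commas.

Tracing Peromyscus_maculatus: it sits inside (Peromyscus_maculatus,Anopheles_robustus).
Tracing Corylus_arenarius: it sits inside (Anas_palustris,Corylus_arenarius).
The smallest clade enclosing both is (((Peromyscus_maculatus,Anopheles_robustus),((Formica_viridis,(Otocyon_arenarius,Hylobates_litoralis)),Taxidea_tricolor)),((((Tremarctos_orientalis,Schizosaccharomyces_giganteus),Escherichia_elegans,Helarctos_fluviatilis),Abies_brevicauda),((Anas_palustris,Corylus_arenarius),((Bacillus_robustus,Lycaon_nanus),(Quercus_albus,Salmo_fluviatilis))))); the answer is its 17 terminal taxa in alphabetical order.

Abies_brevicauda, Anas_palustris, Anopheles_robustus, Bacillus_robustus, Corylus_arenarius, Escherichia_elegans, Formica_viridis, Helarctos_fluviatilis, Hylobates_litoralis, Lycaon_nanus, Otocyon_arenarius, Peromyscus_maculatus, Quercus_albus, Salmo_fluviatilis, Schizosaccharomyces_giganteus, Taxidea_tricolor, Tremarctos_orientalis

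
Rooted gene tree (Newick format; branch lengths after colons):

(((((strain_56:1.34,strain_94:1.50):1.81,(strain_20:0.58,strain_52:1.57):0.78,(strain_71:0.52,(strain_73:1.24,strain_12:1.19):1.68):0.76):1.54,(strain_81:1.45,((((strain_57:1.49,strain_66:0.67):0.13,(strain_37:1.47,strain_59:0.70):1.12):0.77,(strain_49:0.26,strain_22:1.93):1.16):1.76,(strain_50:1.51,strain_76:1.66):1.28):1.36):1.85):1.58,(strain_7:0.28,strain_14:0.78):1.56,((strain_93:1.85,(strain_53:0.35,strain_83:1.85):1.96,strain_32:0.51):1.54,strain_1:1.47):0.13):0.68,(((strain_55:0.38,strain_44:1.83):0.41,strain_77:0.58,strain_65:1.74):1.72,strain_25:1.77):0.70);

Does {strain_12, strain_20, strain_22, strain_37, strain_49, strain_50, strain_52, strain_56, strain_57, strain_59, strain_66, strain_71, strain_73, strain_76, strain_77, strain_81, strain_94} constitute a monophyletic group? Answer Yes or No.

No

The MRCA of the listed taxa is the root, so the smallest clade containing them is the whole tree.
That clade also contains strain_1, strain_14, strain_25, strain_32, strain_44, strain_53, strain_55, strain_65, strain_7, strain_83, strain_93, which are not in the proposed group, so the group is not monophyletic.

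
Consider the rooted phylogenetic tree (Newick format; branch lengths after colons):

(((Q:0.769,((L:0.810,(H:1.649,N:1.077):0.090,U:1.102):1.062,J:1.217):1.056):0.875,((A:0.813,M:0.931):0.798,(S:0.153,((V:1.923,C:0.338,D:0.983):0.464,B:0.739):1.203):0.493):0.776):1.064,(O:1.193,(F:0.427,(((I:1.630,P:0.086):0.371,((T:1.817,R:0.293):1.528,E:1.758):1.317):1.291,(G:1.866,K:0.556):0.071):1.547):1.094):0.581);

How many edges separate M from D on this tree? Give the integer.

The MRCA of M and D is the node subtending ((A,M),(S,((V,C,D),B))).
From M up to that node: 2 branches. From D up to the same node: 4 branches. Total: 2 + 4 = 6.

6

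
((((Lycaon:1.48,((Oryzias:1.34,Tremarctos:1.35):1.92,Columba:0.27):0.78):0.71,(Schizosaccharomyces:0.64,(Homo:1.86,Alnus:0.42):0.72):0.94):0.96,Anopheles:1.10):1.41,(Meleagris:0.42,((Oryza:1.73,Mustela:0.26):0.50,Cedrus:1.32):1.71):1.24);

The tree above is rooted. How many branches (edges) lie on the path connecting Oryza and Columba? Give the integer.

9

The MRCA of Oryza and Columba is the root of the tree.
From Oryza up to that node: 4 branches. From Columba up to the same node: 5 branches. Total: 4 + 5 = 9.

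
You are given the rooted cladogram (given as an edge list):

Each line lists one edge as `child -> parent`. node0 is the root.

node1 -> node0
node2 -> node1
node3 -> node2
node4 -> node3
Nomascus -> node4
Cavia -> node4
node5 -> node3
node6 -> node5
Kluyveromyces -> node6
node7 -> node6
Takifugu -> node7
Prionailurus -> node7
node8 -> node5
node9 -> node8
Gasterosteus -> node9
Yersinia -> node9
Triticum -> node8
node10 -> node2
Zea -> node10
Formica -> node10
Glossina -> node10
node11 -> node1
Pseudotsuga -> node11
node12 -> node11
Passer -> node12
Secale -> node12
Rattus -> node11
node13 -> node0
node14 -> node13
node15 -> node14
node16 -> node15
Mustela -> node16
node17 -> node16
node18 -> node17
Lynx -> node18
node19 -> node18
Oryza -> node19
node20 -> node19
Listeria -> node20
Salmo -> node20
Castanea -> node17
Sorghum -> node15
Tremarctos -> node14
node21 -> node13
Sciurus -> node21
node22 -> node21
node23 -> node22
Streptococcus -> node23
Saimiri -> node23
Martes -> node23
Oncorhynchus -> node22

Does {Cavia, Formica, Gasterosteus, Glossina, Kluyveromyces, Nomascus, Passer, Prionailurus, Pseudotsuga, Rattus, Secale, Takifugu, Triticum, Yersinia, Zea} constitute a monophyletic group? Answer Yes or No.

Yes

The most recent common ancestor of these taxa subtends ((((Nomascus,Cavia),((Kluyveromyces,(Takifugu,Prionailurus)),((Gasterosteus,Yersinia),Triticum))),(Zea,Formica,Glossina)),(Pseudotsuga,(Passer,Secale),Rattus)).
That clade has exactly 15 tips — every listed taxon and nothing else — so the group is monophyletic.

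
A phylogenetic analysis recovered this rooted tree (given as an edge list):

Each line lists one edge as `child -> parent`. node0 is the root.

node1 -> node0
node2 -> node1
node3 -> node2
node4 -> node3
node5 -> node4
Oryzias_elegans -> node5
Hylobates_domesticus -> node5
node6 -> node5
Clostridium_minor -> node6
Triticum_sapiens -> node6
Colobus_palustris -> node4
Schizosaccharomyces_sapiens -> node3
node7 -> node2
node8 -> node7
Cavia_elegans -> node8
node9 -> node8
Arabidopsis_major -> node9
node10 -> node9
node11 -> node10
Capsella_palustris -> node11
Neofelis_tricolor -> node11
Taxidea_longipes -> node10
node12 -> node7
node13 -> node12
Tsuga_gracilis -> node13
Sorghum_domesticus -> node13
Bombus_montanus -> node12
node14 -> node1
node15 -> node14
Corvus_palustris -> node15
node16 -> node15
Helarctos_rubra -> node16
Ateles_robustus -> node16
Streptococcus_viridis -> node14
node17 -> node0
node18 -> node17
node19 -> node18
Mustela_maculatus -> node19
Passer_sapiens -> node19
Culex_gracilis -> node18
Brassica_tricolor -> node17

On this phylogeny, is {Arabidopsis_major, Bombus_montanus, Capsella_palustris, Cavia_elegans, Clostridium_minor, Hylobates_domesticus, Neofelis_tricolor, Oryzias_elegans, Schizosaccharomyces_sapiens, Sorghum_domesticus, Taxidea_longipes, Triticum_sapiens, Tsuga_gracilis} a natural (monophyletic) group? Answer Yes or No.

The MRCA of the listed taxa subtends ((((Oryzias_elegans,Hylobates_domesticus,(Clostridium_minor,Triticum_sapiens)),Colobus_palustris),Schizosaccharomyces_sapiens),((Cavia_elegans,(Arabidopsis_major,((Capsella_palustris,Neofelis_tricolor),Taxidea_longipes))),((Tsuga_gracilis,Sorghum_domesticus),Bombus_montanus))).
That clade also contains Colobus_palustris, which is not in the proposed group, so the group is not monophyletic.

No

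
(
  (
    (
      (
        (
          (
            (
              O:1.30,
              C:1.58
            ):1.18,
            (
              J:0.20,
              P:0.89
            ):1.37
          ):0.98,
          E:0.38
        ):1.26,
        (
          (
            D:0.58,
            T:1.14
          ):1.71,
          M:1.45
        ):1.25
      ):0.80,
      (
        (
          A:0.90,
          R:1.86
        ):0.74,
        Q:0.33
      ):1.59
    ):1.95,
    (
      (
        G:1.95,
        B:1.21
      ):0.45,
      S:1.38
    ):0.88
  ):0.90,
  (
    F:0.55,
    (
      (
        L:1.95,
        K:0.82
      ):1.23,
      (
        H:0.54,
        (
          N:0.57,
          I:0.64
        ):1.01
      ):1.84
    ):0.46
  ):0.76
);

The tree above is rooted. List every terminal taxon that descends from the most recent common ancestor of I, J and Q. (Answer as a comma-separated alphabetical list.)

Tracing I: it sits inside (N,I).
Tracing J: it sits inside (J,P).
Tracing Q: it sits inside ((A,R),Q).
The smallest clade enclosing all 3 is the whole tree (their MRCA is the root), so the answer is all 20 tips in alphabetical order.

A, B, C, D, E, F, G, H, I, J, K, L, M, N, O, P, Q, R, S, T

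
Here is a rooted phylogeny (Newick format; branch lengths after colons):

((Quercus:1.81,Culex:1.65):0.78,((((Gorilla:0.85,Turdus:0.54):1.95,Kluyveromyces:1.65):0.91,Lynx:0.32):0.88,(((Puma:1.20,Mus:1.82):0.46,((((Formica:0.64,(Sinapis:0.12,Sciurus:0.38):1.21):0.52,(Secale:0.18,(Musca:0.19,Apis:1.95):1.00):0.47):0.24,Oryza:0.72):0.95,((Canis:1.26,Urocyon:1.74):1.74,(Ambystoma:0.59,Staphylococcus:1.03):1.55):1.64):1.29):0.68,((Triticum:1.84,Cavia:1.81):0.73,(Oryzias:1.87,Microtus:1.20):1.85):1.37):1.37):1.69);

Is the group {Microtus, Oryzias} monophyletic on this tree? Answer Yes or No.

Yes

The most recent common ancestor of these taxa subtends (Oryzias,Microtus).
That clade has exactly 2 tips — every listed taxon and nothing else — so the group is monophyletic.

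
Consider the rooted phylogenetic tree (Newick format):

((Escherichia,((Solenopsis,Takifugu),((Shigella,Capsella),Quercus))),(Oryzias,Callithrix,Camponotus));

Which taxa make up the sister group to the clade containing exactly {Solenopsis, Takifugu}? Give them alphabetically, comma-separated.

Capsella, Quercus, Shigella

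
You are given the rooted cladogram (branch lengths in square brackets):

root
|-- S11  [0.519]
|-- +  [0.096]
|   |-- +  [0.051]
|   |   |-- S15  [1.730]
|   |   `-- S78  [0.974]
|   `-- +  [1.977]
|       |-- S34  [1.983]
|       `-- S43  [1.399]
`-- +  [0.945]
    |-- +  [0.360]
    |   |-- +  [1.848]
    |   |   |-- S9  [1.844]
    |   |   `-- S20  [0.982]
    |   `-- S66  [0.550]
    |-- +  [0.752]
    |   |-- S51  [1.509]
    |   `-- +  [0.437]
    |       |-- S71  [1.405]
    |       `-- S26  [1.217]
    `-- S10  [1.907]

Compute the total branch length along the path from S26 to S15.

5.228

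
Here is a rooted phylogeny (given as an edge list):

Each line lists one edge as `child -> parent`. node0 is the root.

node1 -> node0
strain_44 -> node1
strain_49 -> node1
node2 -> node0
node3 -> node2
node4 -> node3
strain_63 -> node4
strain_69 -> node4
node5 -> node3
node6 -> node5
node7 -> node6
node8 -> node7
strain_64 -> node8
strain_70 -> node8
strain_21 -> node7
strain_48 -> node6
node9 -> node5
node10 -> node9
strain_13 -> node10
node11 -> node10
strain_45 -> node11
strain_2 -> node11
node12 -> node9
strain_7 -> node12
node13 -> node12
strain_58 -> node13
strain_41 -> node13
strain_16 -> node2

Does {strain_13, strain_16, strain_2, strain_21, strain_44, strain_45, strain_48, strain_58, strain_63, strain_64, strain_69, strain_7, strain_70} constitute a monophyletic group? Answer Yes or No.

No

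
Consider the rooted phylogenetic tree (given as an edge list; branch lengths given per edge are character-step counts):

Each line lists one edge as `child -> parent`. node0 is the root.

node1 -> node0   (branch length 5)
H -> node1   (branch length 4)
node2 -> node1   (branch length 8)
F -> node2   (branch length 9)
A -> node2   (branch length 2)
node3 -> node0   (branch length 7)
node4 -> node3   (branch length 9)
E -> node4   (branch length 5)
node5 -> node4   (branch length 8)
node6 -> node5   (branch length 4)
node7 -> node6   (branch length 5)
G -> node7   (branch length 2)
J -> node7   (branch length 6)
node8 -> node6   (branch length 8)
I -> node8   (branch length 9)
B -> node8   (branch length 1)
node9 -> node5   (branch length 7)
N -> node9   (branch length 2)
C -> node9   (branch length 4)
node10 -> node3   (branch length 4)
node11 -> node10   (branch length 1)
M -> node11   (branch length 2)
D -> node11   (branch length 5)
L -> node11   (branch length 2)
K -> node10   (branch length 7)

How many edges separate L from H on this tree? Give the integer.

6

The MRCA of L and H is the root of the tree.
From L up to that node: 4 branches. From H up to the same node: 2 branches. Total: 4 + 2 = 6.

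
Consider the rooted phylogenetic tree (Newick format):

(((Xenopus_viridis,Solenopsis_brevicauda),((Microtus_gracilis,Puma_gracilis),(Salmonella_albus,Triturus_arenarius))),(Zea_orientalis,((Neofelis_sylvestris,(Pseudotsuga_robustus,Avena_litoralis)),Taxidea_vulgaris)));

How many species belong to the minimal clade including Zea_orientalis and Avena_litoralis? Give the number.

The MRCA of Zea_orientalis and Avena_litoralis is the node subtending (Zea_orientalis,((Neofelis_sylvestris,(Pseudotsuga_robustus,Avena_litoralis)),Taxidea_vulgaris)).
That clade contains 5 terminal taxa: Avena_litoralis, Neofelis_sylvestris, Pseudotsuga_robustus, Taxidea_vulgaris, Zea_orientalis.

5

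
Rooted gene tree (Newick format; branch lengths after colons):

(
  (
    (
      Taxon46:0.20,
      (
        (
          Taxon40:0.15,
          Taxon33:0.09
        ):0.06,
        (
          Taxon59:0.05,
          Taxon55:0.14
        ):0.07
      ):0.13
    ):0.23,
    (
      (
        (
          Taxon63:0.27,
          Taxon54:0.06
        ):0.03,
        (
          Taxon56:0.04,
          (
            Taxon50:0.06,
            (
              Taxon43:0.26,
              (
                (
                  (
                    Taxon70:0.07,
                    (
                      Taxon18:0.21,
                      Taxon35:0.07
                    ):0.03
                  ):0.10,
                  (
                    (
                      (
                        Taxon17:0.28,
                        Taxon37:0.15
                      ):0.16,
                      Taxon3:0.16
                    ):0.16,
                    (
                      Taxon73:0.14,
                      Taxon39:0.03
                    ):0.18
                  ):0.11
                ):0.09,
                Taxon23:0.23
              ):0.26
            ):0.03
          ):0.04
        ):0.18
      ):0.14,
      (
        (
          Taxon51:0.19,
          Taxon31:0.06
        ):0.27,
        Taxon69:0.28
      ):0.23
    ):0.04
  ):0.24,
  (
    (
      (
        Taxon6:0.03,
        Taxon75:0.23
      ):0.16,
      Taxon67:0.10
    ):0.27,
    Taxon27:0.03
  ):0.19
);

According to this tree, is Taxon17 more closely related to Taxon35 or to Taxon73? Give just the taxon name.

Taxon73

The MRCA of Taxon17 and Taxon73 subtends (((Taxon17,Taxon37),Taxon3),(Taxon73,Taxon39)) (5 taxa).
The MRCA of Taxon17 and Taxon35 subtends ((Taxon70,(Taxon18,Taxon35)),(((Taxon17,Taxon37),Taxon3),(Taxon73,Taxon39))) (8 taxa).
The first is nested inside the second, so Taxon17 shares a more recent common ancestor with Taxon73.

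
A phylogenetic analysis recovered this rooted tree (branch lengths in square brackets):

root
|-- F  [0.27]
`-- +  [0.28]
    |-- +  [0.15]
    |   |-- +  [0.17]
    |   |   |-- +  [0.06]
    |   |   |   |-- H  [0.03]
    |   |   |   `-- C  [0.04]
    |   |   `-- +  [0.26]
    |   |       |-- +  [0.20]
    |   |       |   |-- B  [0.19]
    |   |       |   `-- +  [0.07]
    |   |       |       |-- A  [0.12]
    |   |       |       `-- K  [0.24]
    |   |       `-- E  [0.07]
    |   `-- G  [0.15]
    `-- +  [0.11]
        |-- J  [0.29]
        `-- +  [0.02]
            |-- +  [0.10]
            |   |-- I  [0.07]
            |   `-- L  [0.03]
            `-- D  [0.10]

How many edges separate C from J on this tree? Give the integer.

The MRCA of C and J is the node subtending ((((H,C),((B,(A,K)),E)),G),(J,((I,L),D))).
From C up to that node: 4 branches. From J up to the same node: 2 branches. Total: 4 + 2 = 6.

6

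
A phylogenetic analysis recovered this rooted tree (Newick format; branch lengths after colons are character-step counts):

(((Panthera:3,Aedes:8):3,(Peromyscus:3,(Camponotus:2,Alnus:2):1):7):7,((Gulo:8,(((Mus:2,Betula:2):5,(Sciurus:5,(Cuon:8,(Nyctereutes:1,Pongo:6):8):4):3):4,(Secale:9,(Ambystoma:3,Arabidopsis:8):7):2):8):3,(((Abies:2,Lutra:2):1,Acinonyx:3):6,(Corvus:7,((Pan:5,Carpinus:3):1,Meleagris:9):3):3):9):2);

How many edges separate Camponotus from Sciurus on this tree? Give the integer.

10

The MRCA of Camponotus and Sciurus is the root of the tree.
From Camponotus up to that node: 4 branches. From Sciurus up to the same node: 6 branches. Total: 4 + 6 = 10.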